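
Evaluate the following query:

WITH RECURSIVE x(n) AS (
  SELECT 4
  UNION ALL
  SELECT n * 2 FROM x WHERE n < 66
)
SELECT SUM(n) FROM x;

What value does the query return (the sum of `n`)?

Base: n=4.
Iteration 1: 4 < 66 holds -> n = 4 * 2 = 8.
Iteration 2: 8 < 66 holds -> n = 8 * 2 = 16.
Iteration 3: 16 < 66 holds -> n = 16 * 2 = 32.
Iteration 4: 32 < 66 holds -> n = 32 * 2 = 64.
Iteration 5: 64 < 66 holds -> n = 64 * 2 = 128.
Iteration 6: 128 < 66 fails; recursion stops.
SUM(n) = 4 + 8 + 16 + 32 + 64 + 128 = 252.

252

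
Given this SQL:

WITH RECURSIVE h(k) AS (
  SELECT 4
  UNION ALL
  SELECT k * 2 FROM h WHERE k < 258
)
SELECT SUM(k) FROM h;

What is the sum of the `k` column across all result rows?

Base: k=4.
Iteration 1: 4 < 258 holds -> k = 4 * 2 = 8.
Iteration 2: 8 < 258 holds -> k = 8 * 2 = 16.
Iteration 3: 16 < 258 holds -> k = 16 * 2 = 32.
Iteration 4: 32 < 258 holds -> k = 32 * 2 = 64.
Iteration 5: 64 < 258 holds -> k = 64 * 2 = 128.
Iteration 6: 128 < 258 holds -> k = 128 * 2 = 256.
Iteration 7: 256 < 258 holds -> k = 256 * 2 = 512.
Iteration 8: 512 < 258 fails; recursion stops.
SUM(k) = 4 + 8 + 16 + 32 + 64 + 128 + 256 + 512 = 1020.

1020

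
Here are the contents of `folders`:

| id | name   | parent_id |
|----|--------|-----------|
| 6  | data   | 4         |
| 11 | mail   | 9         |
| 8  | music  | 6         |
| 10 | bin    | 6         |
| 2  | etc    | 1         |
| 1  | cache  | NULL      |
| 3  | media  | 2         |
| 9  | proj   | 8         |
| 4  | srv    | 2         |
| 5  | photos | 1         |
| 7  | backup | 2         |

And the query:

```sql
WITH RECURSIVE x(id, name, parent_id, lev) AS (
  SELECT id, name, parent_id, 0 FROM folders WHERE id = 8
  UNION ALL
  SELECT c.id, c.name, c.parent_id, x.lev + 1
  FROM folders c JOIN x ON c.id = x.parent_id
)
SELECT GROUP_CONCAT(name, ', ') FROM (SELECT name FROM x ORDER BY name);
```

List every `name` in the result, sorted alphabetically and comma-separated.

cache, data, etc, music, srv

Base: id=8 (music), parent_id=6, lev 0.
Iteration 1: join on id=6 -> data (id 6, parent_id=4, lev 1).
Iteration 2: join on id=4 -> srv (id 4, parent_id=2, lev 2).
Iteration 3: join on id=2 -> etc (id 2, parent_id=1, lev 3).
Iteration 4: join on id=1 -> cache (id 1, parent_id=NULL, lev 4).
Iteration 5: parent_id is NULL; no match; recursion stops.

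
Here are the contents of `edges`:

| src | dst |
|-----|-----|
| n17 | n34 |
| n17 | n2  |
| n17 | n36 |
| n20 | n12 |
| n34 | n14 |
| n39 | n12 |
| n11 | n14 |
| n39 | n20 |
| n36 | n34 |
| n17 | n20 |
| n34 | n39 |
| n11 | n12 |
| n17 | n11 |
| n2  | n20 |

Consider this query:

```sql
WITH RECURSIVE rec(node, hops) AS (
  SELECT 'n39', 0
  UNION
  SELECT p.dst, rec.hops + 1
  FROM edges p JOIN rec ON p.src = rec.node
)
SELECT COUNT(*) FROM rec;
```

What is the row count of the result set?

Base: (n39, hops=0).
Iteration 1: edges from {n39} -> (n12, hops=1), (n20, hops=1).
Iteration 2: edges from {n12,n20} -> (n12, hops=2).
Iteration 3: no outgoing edges from {n12}; recursion stops.
Total rows emitted: 4.

4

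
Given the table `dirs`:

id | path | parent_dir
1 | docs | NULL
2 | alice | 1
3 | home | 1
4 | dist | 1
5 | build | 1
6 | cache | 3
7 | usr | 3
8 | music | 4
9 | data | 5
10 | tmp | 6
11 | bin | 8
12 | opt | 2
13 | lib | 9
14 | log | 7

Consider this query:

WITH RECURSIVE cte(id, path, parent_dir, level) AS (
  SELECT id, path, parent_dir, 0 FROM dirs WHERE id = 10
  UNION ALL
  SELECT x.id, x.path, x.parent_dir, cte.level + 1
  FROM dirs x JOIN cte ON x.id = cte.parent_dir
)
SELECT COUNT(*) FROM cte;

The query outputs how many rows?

Base: id=10 (tmp), parent_dir=6, level 0.
Iteration 1: join on id=6 -> cache (id 6, parent_dir=3, level 1).
Iteration 2: join on id=3 -> home (id 3, parent_dir=1, level 2).
Iteration 3: join on id=1 -> docs (id 1, parent_dir=NULL, level 3).
Iteration 4: parent_dir is NULL; no match; recursion stops.
Total rows emitted: 4.

4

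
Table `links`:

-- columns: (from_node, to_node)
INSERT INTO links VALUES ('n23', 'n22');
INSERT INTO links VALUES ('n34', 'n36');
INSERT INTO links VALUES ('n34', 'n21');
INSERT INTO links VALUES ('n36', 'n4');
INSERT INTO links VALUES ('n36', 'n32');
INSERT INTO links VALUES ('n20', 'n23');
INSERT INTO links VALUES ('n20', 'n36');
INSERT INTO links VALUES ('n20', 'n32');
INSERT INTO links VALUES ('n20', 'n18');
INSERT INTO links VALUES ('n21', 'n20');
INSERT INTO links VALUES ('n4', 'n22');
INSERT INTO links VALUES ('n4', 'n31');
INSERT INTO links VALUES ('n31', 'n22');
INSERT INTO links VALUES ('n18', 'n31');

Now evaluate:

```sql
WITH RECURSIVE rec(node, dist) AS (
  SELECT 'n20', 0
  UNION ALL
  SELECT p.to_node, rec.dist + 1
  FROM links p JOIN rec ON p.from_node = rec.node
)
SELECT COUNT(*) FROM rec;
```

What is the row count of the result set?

13

Base: (n20, dist=0).
Iteration 1: edges from {n20} -> (n18, dist=1), (n23, dist=1), (n32, dist=1), (n36, dist=1).
Iteration 2: edges from {n18,n23,n32,n36} -> (n22, dist=2), (n31, dist=2), (n32, dist=2), (n4, dist=2).
Iteration 3: edges from {n22,n31,n32,n4} -> (n22, dist=3) x2, (n31, dist=3). [UNION ALL keeps all 3 new rows, including repeats]
Iteration 4: edges from {n22,n31} -> (n22, dist=4).
Iteration 5: no outgoing edges from {n22}; recursion stops.
Total rows emitted: 13.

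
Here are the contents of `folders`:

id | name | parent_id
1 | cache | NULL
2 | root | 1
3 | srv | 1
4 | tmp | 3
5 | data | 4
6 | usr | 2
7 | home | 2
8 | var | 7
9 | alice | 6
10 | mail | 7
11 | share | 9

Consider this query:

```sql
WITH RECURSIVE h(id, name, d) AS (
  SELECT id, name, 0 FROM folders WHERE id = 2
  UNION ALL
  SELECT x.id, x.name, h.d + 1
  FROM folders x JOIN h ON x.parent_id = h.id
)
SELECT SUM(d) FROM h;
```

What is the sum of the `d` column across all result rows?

11

Base: id=2 (root) at d 0.
Iteration 1: rows with parent_id in {2} -> usr (id 6, d 1), home (id 7, d 1).
Iteration 2: rows with parent_id in {6,7} -> var (id 8, d 2), alice (id 9, d 2), mail (id 10, d 2).
Iteration 3: rows with parent_id in {8,9,10} -> share (id 11, d 3).
Iteration 4: no rows with parent_id in {11}; recursion stops.
SUM(d) = 0 + 1 + 1 + 2 + 2 + 2 + 3 = 11.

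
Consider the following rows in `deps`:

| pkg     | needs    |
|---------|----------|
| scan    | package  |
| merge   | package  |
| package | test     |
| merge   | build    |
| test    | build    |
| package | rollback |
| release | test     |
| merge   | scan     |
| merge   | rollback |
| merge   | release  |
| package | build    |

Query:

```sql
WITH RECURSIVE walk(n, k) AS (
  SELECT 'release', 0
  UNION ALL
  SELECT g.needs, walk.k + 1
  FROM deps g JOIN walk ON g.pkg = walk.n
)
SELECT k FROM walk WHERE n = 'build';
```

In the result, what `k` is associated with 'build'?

2

Base: (release, k=0).
Iteration 1: edges from {release} -> (test, k=1).
Iteration 2: edges from {test} -> (build, k=2).
Iteration 3: no outgoing edges from {build}; recursion stops.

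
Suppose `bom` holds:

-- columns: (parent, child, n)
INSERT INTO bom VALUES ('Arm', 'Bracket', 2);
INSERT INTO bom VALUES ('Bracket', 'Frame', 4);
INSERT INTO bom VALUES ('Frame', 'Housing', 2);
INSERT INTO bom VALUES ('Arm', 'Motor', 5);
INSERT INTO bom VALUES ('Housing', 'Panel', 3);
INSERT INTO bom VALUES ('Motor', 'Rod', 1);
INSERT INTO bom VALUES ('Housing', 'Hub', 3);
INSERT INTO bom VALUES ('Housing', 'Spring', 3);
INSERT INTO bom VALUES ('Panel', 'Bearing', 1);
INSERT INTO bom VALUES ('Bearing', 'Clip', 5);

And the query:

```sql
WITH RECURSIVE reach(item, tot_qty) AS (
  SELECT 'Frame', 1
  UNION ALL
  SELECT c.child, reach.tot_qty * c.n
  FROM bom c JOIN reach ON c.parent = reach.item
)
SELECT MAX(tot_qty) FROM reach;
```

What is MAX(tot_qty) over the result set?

Base: (Frame, tot_qty=1).
Iteration 1: components of {Frame} -> Housing = 1*2 = 2.
Iteration 2: components of {Housing} -> Hub = 2*3 = 6, Panel = 2*3 = 6, Spring = 2*3 = 6.
Iteration 3: components of {Hub,Panel,Spring} -> Bearing = 6*1 = 6.
Iteration 4: components of {Bearing} -> Clip = 6*5 = 30.
Iteration 5: no further components; recursion stops.
tot_qty values: 1, 2, 6, 6, 6, 6, 30; the maximum is 30.

30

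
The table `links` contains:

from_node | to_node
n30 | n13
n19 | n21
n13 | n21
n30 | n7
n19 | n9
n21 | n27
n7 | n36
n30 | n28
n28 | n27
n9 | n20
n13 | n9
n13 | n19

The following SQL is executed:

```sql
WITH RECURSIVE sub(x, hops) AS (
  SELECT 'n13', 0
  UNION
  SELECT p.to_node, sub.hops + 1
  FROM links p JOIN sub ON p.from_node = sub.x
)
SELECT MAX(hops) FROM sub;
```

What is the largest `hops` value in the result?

Base: (n13, hops=0).
Iteration 1: edges from {n13} -> (n19, hops=1), (n21, hops=1), (n9, hops=1).
Iteration 2: edges from {n19,n21,n9} -> (n20, hops=2), (n21, hops=2), (n27, hops=2), (n9, hops=2).
Iteration 3: edges from {n20,n21,n27,n9} -> (n20, hops=3), (n27, hops=3).
Iteration 4: no outgoing edges from {n20,n27}; recursion stops.
hops values: 0, 1, 1, 1, 2, 2, 2, 2, 3, 3; the maximum is 3.

3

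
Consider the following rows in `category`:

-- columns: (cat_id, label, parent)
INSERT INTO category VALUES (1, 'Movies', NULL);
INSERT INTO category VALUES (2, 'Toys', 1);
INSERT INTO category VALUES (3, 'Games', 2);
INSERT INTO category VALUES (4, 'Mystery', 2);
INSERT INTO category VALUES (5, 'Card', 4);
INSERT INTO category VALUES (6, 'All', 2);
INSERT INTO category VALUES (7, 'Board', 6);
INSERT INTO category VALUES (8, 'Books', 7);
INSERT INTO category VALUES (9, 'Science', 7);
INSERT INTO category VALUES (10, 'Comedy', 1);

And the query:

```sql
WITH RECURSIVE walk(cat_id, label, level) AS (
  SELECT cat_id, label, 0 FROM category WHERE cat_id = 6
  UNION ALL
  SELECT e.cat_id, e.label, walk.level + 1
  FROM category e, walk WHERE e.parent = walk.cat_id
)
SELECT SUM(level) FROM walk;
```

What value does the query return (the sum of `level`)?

5

Base: cat_id=6 (All) at level 0.
Iteration 1: rows with parent in {6} -> Board (id 7, level 1).
Iteration 2: rows with parent in {7} -> Books (id 8, level 2), Science (id 9, level 2).
Iteration 3: no rows with parent in {8,9}; recursion stops.
SUM(level) = 0 + 1 + 2 + 2 = 5.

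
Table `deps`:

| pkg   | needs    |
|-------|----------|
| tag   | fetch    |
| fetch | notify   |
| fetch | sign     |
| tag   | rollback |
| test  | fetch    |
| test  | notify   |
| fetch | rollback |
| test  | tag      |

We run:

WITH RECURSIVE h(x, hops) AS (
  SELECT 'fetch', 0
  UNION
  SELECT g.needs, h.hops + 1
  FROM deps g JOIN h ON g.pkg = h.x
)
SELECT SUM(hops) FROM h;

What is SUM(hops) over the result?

3

Base: (fetch, hops=0).
Iteration 1: edges from {fetch} -> (notify, hops=1), (rollback, hops=1), (sign, hops=1).
Iteration 2: no outgoing edges from {notify,rollback,sign}; recursion stops.
SUM(hops) = 0 + 1 + 1 + 1 = 3.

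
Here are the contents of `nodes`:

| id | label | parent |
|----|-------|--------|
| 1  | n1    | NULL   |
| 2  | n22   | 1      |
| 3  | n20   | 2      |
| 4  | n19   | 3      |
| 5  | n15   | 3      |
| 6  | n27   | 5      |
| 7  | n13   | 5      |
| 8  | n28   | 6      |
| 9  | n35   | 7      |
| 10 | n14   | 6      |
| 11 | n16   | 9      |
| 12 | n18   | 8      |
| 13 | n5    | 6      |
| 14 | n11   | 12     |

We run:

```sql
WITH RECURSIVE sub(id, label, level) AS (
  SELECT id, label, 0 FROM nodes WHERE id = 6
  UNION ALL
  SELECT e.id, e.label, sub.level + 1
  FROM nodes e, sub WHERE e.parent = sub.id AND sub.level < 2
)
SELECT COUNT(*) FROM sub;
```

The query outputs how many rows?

5

Base: id=6 (n27) at level 0.
Iteration 1: rows with parent in {6} -> n28 (id 8, level 1), n14 (id 10, level 1), n5 (id 13, level 1).
Iteration 2: rows with parent in {8,10,13} -> n18 (id 12, level 2).
Iteration 3: level < 2 fails for all current rows; recursion stops.
Total rows emitted: 5.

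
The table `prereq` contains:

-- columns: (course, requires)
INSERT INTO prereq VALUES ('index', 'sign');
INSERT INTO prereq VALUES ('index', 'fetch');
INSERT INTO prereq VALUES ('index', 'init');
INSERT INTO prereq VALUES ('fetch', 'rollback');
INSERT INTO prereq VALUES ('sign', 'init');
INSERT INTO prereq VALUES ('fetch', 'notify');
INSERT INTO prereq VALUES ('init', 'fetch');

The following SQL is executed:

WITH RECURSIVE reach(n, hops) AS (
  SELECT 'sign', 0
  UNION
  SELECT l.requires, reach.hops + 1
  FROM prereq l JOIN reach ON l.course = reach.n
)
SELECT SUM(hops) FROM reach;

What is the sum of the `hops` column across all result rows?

9

Base: (sign, hops=0).
Iteration 1: edges from {sign} -> (init, hops=1).
Iteration 2: edges from {init} -> (fetch, hops=2).
Iteration 3: edges from {fetch} -> (notify, hops=3), (rollback, hops=3).
Iteration 4: no outgoing edges from {notify,rollback}; recursion stops.
SUM(hops) = 0 + 1 + 2 + 3 + 3 = 9.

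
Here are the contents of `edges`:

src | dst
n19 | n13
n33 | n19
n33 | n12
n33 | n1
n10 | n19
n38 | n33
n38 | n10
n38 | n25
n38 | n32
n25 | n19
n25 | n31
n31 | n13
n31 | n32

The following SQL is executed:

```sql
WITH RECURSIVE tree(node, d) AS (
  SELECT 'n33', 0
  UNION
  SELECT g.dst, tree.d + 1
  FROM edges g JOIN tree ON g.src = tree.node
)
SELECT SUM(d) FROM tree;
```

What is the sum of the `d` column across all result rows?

Base: (n33, d=0).
Iteration 1: edges from {n33} -> (n1, d=1), (n12, d=1), (n19, d=1).
Iteration 2: edges from {n1,n12,n19} -> (n13, d=2).
Iteration 3: no outgoing edges from {n13}; recursion stops.
SUM(d) = 0 + 1 + 1 + 1 + 2 = 5.

5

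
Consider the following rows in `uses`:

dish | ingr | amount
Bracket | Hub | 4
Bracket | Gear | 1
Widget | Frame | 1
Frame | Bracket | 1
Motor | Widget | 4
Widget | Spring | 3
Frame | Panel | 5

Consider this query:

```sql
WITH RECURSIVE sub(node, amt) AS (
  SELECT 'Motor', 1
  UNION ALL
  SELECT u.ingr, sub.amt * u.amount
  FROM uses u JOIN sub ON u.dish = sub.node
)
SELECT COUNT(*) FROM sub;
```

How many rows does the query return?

Base: (Motor, amt=1).
Iteration 1: components of {Motor} -> Widget = 1*4 = 4.
Iteration 2: components of {Widget} -> Frame = 4*1 = 4, Spring = 4*3 = 12.
Iteration 3: components of {Frame,Spring} -> Bracket = 4*1 = 4, Panel = 4*5 = 20.
Iteration 4: components of {Bracket,Panel} -> Gear = 4*1 = 4, Hub = 4*4 = 16.
Iteration 5: no further components; recursion stops.
Total rows emitted: 8.

8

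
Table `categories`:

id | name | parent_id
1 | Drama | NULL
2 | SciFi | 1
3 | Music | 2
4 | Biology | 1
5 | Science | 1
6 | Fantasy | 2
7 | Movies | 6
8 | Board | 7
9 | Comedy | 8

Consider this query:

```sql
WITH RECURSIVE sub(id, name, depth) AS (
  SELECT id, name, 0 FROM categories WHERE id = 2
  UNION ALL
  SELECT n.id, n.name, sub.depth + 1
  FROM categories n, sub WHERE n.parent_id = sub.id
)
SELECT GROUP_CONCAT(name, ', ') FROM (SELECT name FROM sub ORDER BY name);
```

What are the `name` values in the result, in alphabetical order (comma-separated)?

Board, Comedy, Fantasy, Movies, Music, SciFi

Base: id=2 (SciFi) at depth 0.
Iteration 1: rows with parent_id in {2} -> Music (id 3, depth 1), Fantasy (id 6, depth 1).
Iteration 2: rows with parent_id in {3,6} -> Movies (id 7, depth 2).
Iteration 3: rows with parent_id in {7} -> Board (id 8, depth 3).
Iteration 4: rows with parent_id in {8} -> Comedy (id 9, depth 4).
Iteration 5: no rows with parent_id in {9}; recursion stops.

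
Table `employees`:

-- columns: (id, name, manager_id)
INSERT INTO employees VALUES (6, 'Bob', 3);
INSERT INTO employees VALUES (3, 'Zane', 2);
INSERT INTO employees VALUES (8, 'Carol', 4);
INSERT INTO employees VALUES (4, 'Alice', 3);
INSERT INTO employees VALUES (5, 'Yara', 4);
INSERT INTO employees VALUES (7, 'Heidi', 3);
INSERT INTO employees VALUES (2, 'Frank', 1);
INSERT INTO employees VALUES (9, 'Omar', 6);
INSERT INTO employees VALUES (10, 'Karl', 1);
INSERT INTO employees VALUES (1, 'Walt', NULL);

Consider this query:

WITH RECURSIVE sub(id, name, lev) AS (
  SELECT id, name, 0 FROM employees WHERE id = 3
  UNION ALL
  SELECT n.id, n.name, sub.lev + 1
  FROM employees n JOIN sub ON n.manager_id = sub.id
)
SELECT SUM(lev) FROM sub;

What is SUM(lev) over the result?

Base: id=3 (Zane) at lev 0.
Iteration 1: rows with manager_id in {3} -> Alice (id 4, lev 1), Bob (id 6, lev 1), Heidi (id 7, lev 1).
Iteration 2: rows with manager_id in {4,6,7} -> Yara (id 5, lev 2), Carol (id 8, lev 2), Omar (id 9, lev 2).
Iteration 3: no rows with manager_id in {5,8,9}; recursion stops.
SUM(lev) = 0 + 1 + 1 + 1 + 2 + 2 + 2 = 9.

9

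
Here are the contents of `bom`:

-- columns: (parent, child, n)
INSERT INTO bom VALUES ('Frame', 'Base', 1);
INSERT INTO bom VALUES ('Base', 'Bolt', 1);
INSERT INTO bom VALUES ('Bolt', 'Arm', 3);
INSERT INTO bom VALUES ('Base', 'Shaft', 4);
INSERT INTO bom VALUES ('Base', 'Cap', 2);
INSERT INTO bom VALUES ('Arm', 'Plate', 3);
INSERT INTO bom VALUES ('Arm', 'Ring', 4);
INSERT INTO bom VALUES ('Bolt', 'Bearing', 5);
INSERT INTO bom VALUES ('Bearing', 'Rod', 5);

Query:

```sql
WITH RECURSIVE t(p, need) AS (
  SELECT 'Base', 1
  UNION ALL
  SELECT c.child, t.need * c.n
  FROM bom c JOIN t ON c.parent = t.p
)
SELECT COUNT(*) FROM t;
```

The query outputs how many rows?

Base: (Base, need=1).
Iteration 1: components of {Base} -> Bolt = 1*1 = 1, Cap = 1*2 = 2, Shaft = 1*4 = 4.
Iteration 2: components of {Bolt,Cap,Shaft} -> Arm = 1*3 = 3, Bearing = 1*5 = 5.
Iteration 3: components of {Arm,Bearing} -> Plate = 3*3 = 9, Ring = 3*4 = 12, Rod = 5*5 = 25.
Iteration 4: no further components; recursion stops.
Total rows emitted: 9.

9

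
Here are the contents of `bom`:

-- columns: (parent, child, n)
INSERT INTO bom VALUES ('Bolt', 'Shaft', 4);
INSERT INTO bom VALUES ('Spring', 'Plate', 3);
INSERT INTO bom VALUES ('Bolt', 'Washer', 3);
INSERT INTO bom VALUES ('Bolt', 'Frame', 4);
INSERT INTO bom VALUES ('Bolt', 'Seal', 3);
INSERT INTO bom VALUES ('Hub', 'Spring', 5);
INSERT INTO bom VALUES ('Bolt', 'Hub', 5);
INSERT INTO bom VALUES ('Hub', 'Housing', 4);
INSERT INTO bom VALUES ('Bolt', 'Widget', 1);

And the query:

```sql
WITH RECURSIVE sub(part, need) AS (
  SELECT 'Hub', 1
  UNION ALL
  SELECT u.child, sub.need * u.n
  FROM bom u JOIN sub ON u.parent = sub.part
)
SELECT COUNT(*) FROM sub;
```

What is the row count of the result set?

4

Base: (Hub, need=1).
Iteration 1: components of {Hub} -> Housing = 1*4 = 4, Spring = 1*5 = 5.
Iteration 2: components of {Housing,Spring} -> Plate = 5*3 = 15.
Iteration 3: no further components; recursion stops.
Total rows emitted: 4.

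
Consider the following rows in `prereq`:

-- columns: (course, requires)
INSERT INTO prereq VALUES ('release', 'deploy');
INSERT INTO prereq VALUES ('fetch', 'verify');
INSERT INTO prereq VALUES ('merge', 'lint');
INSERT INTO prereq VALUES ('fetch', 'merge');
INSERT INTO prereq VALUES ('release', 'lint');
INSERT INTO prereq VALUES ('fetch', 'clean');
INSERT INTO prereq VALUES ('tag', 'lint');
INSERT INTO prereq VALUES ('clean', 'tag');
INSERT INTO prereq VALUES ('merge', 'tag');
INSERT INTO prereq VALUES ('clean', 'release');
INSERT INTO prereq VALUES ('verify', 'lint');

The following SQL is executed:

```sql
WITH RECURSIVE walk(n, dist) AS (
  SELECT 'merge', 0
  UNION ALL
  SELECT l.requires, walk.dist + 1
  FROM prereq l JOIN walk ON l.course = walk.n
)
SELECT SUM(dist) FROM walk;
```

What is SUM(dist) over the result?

4

Base: (merge, dist=0).
Iteration 1: edges from {merge} -> (lint, dist=1), (tag, dist=1).
Iteration 2: edges from {lint,tag} -> (lint, dist=2).
Iteration 3: no outgoing edges from {lint}; recursion stops.
SUM(dist) = 0 + 1 + 1 + 2 = 4.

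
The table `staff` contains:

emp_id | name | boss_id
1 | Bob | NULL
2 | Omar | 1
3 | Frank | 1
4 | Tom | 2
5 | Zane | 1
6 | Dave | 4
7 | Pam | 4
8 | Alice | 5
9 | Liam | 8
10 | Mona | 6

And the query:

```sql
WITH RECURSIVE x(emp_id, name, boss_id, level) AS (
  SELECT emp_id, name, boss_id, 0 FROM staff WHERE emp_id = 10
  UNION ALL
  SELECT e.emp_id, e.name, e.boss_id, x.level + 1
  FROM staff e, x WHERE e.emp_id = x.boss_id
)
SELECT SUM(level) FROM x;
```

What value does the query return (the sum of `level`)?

Base: emp_id=10 (Mona), boss_id=6, level 0.
Iteration 1: join on emp_id=6 -> Dave (id 6, boss_id=4, level 1).
Iteration 2: join on emp_id=4 -> Tom (id 4, boss_id=2, level 2).
Iteration 3: join on emp_id=2 -> Omar (id 2, boss_id=1, level 3).
Iteration 4: join on emp_id=1 -> Bob (id 1, boss_id=NULL, level 4).
Iteration 5: boss_id is NULL; no match; recursion stops.
SUM(level) = 0 + 1 + 2 + 3 + 4 = 10.

10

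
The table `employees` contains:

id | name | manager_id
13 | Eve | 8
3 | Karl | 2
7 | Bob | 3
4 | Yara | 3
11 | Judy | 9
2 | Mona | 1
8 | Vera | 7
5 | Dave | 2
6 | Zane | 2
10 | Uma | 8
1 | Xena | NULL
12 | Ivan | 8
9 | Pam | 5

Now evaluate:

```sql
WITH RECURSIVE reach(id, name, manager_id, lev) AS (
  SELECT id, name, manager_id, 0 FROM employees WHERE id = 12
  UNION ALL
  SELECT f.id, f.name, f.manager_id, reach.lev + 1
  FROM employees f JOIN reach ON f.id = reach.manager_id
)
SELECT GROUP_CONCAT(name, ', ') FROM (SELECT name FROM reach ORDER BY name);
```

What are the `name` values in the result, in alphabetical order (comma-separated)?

Base: id=12 (Ivan), manager_id=8, lev 0.
Iteration 1: join on id=8 -> Vera (id 8, manager_id=7, lev 1).
Iteration 2: join on id=7 -> Bob (id 7, manager_id=3, lev 2).
Iteration 3: join on id=3 -> Karl (id 3, manager_id=2, lev 3).
Iteration 4: join on id=2 -> Mona (id 2, manager_id=1, lev 4).
Iteration 5: join on id=1 -> Xena (id 1, manager_id=NULL, lev 5).
Iteration 6: manager_id is NULL; no match; recursion stops.

Bob, Ivan, Karl, Mona, Vera, Xena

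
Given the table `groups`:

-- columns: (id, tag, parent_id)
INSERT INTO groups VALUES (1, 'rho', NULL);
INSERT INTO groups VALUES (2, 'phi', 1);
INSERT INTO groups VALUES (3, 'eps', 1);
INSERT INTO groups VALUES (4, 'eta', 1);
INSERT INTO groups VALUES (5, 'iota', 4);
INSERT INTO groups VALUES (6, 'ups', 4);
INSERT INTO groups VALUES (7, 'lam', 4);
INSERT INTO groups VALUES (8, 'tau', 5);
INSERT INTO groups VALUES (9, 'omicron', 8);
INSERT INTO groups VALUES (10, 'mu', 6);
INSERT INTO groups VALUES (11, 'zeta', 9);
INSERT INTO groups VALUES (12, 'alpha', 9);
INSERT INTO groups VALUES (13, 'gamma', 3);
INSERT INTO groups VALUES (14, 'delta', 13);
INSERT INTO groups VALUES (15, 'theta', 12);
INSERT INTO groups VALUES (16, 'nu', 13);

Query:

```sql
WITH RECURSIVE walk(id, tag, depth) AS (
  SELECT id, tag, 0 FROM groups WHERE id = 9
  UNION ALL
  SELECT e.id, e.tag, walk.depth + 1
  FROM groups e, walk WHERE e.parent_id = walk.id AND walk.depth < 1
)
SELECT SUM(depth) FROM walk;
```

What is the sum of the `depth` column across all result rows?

Base: id=9 (omicron) at depth 0.
Iteration 1: rows with parent_id in {9} -> zeta (id 11, depth 1), alpha (id 12, depth 1).
Iteration 2: depth < 1 fails for all current rows; recursion stops.
SUM(depth) = 0 + 1 + 1 = 2.

2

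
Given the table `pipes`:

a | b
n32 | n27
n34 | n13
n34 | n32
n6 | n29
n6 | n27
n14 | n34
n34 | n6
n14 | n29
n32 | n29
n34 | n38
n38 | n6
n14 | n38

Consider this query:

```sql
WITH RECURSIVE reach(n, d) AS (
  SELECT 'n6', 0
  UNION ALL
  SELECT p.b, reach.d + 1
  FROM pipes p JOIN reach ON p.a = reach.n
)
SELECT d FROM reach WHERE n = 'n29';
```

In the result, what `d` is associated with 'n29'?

1

Base: (n6, d=0).
Iteration 1: edges from {n6} -> (n27, d=1), (n29, d=1).
Iteration 2: no outgoing edges from {n27,n29}; recursion stops.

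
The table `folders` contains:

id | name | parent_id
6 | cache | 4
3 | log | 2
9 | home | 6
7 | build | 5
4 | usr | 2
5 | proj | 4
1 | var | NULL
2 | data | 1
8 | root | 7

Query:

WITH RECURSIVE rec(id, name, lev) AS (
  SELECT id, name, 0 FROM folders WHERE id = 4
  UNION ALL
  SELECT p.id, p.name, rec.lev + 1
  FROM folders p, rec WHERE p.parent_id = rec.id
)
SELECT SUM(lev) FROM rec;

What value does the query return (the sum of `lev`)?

Base: id=4 (usr) at lev 0.
Iteration 1: rows with parent_id in {4} -> proj (id 5, lev 1), cache (id 6, lev 1).
Iteration 2: rows with parent_id in {5,6} -> build (id 7, lev 2), home (id 9, lev 2).
Iteration 3: rows with parent_id in {7,9} -> root (id 8, lev 3).
Iteration 4: no rows with parent_id in {8}; recursion stops.
SUM(lev) = 0 + 1 + 1 + 2 + 2 + 3 = 9.

9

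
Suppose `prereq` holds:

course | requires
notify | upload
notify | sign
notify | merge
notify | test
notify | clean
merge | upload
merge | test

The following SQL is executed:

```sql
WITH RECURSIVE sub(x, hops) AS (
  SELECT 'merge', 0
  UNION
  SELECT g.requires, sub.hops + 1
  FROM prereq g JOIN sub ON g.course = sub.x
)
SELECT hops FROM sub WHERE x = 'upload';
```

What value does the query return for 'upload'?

1

Base: (merge, hops=0).
Iteration 1: edges from {merge} -> (test, hops=1), (upload, hops=1).
Iteration 2: no outgoing edges from {test,upload}; recursion stops.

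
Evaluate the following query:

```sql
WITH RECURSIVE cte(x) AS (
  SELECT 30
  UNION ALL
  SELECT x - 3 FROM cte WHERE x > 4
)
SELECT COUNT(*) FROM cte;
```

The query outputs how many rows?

Base: x=30.
Iteration 1: 30 > 4 holds -> x = 30 - 3 = 27.
Iteration 2: 27 > 4 holds -> x = 27 - 3 = 24.
Iteration 3: 24 > 4 holds -> x = 24 - 3 = 21.
Iteration 4: 21 > 4 holds -> x = 21 - 3 = 18.
Iteration 5: 18 > 4 holds -> x = 18 - 3 = 15.
Iteration 6: 15 > 4 holds -> x = 15 - 3 = 12.
Iteration 7: 12 > 4 holds -> x = 12 - 3 = 9.
Iteration 8: 9 > 4 holds -> x = 9 - 3 = 6.
Iteration 9: 6 > 4 holds -> x = 6 - 3 = 3.
Iteration 10: 3 > 4 fails; recursion stops.
Total rows emitted: 10.

10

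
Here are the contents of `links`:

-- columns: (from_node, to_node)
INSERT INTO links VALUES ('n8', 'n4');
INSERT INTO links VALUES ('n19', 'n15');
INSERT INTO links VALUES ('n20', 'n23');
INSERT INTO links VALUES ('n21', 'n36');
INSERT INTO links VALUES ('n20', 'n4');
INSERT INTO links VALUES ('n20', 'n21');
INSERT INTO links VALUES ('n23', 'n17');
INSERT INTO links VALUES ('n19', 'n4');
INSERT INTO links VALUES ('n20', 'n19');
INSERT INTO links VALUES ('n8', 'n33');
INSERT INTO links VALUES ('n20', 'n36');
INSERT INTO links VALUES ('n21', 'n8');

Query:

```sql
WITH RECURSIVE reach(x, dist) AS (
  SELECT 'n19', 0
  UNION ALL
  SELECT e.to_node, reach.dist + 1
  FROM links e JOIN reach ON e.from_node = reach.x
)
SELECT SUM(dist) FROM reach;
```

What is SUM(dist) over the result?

2

Base: (n19, dist=0).
Iteration 1: edges from {n19} -> (n15, dist=1), (n4, dist=1).
Iteration 2: no outgoing edges from {n15,n4}; recursion stops.
SUM(dist) = 0 + 1 + 1 = 2.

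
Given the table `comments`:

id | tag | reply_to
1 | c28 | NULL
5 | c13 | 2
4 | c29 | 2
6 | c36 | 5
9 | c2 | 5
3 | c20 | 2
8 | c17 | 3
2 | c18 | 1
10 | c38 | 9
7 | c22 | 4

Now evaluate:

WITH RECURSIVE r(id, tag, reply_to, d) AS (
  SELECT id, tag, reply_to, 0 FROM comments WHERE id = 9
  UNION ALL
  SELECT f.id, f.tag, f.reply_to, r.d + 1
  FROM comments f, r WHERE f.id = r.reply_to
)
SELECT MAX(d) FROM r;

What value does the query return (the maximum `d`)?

3

Base: id=9 (c2), reply_to=5, d 0.
Iteration 1: join on id=5 -> c13 (id 5, reply_to=2, d 1).
Iteration 2: join on id=2 -> c18 (id 2, reply_to=1, d 2).
Iteration 3: join on id=1 -> c28 (id 1, reply_to=NULL, d 3).
Iteration 4: reply_to is NULL; no match; recursion stops.
d values: 0, 1, 2, 3; the maximum is 3.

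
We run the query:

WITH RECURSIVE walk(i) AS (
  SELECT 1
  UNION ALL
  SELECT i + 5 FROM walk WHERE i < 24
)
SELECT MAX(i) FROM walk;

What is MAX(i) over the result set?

Base: i=1.
Iteration 1: 1 < 24 holds -> i = 1 + 5 = 6.
Iteration 2: 6 < 24 holds -> i = 6 + 5 = 11.
Iteration 3: 11 < 24 holds -> i = 11 + 5 = 16.
Iteration 4: 16 < 24 holds -> i = 16 + 5 = 21.
Iteration 5: 21 < 24 holds -> i = 21 + 5 = 26.
Iteration 6: 26 < 24 fails; recursion stops.
i values: 1, 6, 11, 16, 21, 26; the maximum is 26.

26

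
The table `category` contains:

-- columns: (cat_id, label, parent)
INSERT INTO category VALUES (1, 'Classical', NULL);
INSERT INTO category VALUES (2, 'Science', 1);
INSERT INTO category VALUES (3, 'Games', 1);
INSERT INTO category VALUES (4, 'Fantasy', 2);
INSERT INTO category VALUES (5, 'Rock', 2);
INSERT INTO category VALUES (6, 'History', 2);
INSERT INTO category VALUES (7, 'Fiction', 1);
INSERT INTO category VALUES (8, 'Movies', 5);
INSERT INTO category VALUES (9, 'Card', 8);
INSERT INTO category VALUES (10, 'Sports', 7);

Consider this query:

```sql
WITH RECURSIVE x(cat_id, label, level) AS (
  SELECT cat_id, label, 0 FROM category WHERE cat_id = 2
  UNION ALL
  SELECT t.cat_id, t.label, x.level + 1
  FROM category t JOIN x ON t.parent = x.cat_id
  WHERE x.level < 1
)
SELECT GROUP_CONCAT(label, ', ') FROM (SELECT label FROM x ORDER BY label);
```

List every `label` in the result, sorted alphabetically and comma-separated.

Base: cat_id=2 (Science) at level 0.
Iteration 1: rows with parent in {2} -> Fantasy (id 4, level 1), Rock (id 5, level 1), History (id 6, level 1).
Iteration 2: level < 1 fails for all current rows; recursion stops.

Fantasy, History, Rock, Science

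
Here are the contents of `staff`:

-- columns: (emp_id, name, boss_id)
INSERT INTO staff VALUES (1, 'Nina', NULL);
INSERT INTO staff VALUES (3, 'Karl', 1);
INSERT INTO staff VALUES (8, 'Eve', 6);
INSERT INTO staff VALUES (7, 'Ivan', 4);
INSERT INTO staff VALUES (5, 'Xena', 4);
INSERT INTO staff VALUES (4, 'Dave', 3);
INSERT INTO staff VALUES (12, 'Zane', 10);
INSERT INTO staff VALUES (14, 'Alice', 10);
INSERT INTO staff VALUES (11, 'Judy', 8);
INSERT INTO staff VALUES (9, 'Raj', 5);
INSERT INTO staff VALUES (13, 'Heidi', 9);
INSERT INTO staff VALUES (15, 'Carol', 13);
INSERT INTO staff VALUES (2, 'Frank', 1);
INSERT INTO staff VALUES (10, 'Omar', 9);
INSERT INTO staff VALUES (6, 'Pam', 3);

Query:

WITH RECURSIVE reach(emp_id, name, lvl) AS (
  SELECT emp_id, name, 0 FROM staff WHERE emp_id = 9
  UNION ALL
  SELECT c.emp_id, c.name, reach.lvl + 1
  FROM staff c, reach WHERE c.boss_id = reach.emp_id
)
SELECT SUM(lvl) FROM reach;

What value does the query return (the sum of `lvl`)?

Base: emp_id=9 (Raj) at lvl 0.
Iteration 1: rows with boss_id in {9} -> Omar (id 10, lvl 1), Heidi (id 13, lvl 1).
Iteration 2: rows with boss_id in {10,13} -> Zane (id 12, lvl 2), Alice (id 14, lvl 2), Carol (id 15, lvl 2).
Iteration 3: no rows with boss_id in {12,14,15}; recursion stops.
SUM(lvl) = 0 + 1 + 1 + 2 + 2 + 2 = 8.

8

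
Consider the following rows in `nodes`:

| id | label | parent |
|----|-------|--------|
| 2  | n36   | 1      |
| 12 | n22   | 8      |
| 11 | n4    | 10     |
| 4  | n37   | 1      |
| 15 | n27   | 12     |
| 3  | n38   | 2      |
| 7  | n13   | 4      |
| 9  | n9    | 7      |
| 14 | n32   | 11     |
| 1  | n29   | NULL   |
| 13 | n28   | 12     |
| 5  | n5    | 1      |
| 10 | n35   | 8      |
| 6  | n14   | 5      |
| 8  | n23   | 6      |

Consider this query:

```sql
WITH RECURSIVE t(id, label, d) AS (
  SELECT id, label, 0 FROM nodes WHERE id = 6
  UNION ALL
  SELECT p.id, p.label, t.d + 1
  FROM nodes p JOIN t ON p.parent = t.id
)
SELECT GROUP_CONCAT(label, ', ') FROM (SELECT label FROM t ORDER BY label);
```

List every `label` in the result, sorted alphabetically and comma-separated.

Base: id=6 (n14) at d 0.
Iteration 1: rows with parent in {6} -> n23 (id 8, d 1).
Iteration 2: rows with parent in {8} -> n35 (id 10, d 2), n22 (id 12, d 2).
Iteration 3: rows with parent in {10,12} -> n4 (id 11, d 3), n28 (id 13, d 3), n27 (id 15, d 3).
Iteration 4: rows with parent in {11,13,15} -> n32 (id 14, d 4).
Iteration 5: no rows with parent in {14}; recursion stops.

n14, n22, n23, n27, n28, n32, n35, n4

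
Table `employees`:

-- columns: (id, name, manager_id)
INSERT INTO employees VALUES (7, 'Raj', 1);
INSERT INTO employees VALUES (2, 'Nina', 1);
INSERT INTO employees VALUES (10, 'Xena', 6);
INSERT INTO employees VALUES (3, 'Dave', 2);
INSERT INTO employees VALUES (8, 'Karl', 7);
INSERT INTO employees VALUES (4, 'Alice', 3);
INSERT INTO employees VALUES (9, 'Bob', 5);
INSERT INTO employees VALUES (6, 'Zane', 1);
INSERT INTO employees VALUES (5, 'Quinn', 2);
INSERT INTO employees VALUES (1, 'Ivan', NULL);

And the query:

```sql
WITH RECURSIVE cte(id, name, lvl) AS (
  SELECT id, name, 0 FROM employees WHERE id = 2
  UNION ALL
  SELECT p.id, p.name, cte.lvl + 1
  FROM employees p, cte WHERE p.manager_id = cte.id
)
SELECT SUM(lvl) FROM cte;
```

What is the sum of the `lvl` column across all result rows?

Base: id=2 (Nina) at lvl 0.
Iteration 1: rows with manager_id in {2} -> Dave (id 3, lvl 1), Quinn (id 5, lvl 1).
Iteration 2: rows with manager_id in {3,5} -> Alice (id 4, lvl 2), Bob (id 9, lvl 2).
Iteration 3: no rows with manager_id in {4,9}; recursion stops.
SUM(lvl) = 0 + 1 + 1 + 2 + 2 = 6.

6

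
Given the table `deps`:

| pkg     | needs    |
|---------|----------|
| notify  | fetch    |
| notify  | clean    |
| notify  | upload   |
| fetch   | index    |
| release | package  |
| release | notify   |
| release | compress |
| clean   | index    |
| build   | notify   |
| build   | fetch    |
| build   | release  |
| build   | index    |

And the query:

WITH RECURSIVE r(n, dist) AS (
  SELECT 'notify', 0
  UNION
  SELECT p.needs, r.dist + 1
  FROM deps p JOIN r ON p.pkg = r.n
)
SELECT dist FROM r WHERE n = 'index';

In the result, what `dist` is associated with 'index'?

2

Base: (notify, dist=0).
Iteration 1: edges from {notify} -> (clean, dist=1), (fetch, dist=1), (upload, dist=1).
Iteration 2: edges from {clean,fetch,upload} -> (index, dist=2). [UNION drops 1 duplicate row(s)]
Iteration 3: no outgoing edges from {index}; recursion stops.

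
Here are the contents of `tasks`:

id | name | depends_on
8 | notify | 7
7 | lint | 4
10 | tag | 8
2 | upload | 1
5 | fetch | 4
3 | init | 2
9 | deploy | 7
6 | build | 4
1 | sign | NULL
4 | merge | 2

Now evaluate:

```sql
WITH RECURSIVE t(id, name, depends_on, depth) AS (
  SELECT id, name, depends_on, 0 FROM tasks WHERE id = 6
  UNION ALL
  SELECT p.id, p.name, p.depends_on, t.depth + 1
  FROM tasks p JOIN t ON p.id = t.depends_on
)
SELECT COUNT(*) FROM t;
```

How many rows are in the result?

4

Base: id=6 (build), depends_on=4, depth 0.
Iteration 1: join on id=4 -> merge (id 4, depends_on=2, depth 1).
Iteration 2: join on id=2 -> upload (id 2, depends_on=1, depth 2).
Iteration 3: join on id=1 -> sign (id 1, depends_on=NULL, depth 3).
Iteration 4: depends_on is NULL; no match; recursion stops.
Total rows emitted: 4.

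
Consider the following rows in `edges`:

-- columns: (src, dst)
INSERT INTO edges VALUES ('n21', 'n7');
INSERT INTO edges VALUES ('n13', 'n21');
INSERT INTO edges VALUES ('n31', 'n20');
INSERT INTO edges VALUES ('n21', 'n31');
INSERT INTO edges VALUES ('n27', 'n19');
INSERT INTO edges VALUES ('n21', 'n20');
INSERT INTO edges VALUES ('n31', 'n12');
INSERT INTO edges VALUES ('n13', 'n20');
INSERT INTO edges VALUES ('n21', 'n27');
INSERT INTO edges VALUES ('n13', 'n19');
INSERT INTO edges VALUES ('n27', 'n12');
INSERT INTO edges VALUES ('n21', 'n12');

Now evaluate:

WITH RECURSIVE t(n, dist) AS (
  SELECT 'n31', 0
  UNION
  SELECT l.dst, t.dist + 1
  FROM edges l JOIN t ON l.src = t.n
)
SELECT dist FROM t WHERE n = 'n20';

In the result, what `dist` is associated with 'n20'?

1

Base: (n31, dist=0).
Iteration 1: edges from {n31} -> (n12, dist=1), (n20, dist=1).
Iteration 2: no outgoing edges from {n12,n20}; recursion stops.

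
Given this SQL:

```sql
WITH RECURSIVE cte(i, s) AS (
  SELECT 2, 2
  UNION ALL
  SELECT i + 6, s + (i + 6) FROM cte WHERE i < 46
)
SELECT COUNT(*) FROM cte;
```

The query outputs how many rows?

9

Base: i=2, s=2.
Iteration 1: 2 < 46 holds -> i = 2 + 6 = 8, s = 2 + 8 = 10.
Iteration 2: 8 < 46 holds -> i = 8 + 6 = 14, s = 10 + 14 = 24.
Iteration 3: 14 < 46 holds -> i = 14 + 6 = 20, s = 24 + 20 = 44.
Iteration 4: 20 < 46 holds -> i = 20 + 6 = 26, s = 44 + 26 = 70.
Iteration 5: 26 < 46 holds -> i = 26 + 6 = 32, s = 70 + 32 = 102.
Iteration 6: 32 < 46 holds -> i = 32 + 6 = 38, s = 102 + 38 = 140.
Iteration 7: 38 < 46 holds -> i = 38 + 6 = 44, s = 140 + 44 = 184.
Iteration 8: 44 < 46 holds -> i = 44 + 6 = 50, s = 184 + 50 = 234.
Iteration 9: 50 < 46 fails; recursion stops.
Total rows emitted: 9.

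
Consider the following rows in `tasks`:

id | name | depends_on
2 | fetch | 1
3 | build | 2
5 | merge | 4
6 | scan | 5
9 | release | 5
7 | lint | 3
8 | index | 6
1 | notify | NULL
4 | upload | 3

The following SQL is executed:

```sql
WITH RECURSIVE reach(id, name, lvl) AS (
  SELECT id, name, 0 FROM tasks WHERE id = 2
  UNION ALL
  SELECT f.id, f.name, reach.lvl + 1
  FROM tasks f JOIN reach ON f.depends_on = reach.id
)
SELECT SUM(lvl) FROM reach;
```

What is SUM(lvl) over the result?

21

Base: id=2 (fetch) at lvl 0.
Iteration 1: rows with depends_on in {2} -> build (id 3, lvl 1).
Iteration 2: rows with depends_on in {3} -> upload (id 4, lvl 2), lint (id 7, lvl 2).
Iteration 3: rows with depends_on in {4,7} -> merge (id 5, lvl 3).
Iteration 4: rows with depends_on in {5} -> scan (id 6, lvl 4), release (id 9, lvl 4).
Iteration 5: rows with depends_on in {6,9} -> index (id 8, lvl 5).
Iteration 6: no rows with depends_on in {8}; recursion stops.
SUM(lvl) = 0 + 1 + 2 + 2 + 3 + 4 + 4 + 5 = 21.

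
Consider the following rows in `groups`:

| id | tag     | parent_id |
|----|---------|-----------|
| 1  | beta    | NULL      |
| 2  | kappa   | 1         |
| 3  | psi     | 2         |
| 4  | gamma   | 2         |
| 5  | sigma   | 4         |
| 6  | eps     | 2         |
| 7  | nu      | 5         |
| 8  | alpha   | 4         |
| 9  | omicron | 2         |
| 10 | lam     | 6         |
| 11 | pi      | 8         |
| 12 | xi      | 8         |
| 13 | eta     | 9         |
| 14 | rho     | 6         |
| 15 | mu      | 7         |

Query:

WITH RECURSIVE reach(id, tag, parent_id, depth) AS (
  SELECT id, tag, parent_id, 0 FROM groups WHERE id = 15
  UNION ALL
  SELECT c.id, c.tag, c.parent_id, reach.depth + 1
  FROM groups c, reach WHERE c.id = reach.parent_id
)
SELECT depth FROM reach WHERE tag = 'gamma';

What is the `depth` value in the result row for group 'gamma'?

Base: id=15 (mu), parent_id=7, depth 0.
Iteration 1: join on id=7 -> nu (id 7, parent_id=5, depth 1).
Iteration 2: join on id=5 -> sigma (id 5, parent_id=4, depth 2).
Iteration 3: join on id=4 -> gamma (id 4, parent_id=2, depth 3).
Iteration 4: join on id=2 -> kappa (id 2, parent_id=1, depth 4).
Iteration 5: join on id=1 -> beta (id 1, parent_id=NULL, depth 5).
Iteration 6: parent_id is NULL; no match; recursion stops.

3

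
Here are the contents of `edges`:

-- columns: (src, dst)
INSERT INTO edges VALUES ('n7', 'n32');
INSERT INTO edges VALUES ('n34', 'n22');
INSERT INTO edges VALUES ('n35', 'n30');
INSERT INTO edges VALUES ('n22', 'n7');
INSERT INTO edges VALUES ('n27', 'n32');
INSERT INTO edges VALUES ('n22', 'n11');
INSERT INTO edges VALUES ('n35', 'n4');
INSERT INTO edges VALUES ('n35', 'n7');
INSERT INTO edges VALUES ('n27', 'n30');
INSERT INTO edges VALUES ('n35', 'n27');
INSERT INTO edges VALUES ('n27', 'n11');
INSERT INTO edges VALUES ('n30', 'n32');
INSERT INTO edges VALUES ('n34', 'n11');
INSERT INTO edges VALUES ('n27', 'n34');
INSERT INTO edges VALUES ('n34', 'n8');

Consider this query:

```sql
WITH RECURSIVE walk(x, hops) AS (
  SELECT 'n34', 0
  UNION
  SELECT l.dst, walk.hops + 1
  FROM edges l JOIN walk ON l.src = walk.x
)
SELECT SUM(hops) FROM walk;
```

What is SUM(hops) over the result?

Base: (n34, hops=0).
Iteration 1: edges from {n34} -> (n11, hops=1), (n22, hops=1), (n8, hops=1).
Iteration 2: edges from {n11,n22,n8} -> (n11, hops=2), (n7, hops=2).
Iteration 3: edges from {n11,n7} -> (n32, hops=3).
Iteration 4: no outgoing edges from {n32}; recursion stops.
SUM(hops) = 0 + 1 + 1 + 1 + 2 + 2 + 3 = 10.

10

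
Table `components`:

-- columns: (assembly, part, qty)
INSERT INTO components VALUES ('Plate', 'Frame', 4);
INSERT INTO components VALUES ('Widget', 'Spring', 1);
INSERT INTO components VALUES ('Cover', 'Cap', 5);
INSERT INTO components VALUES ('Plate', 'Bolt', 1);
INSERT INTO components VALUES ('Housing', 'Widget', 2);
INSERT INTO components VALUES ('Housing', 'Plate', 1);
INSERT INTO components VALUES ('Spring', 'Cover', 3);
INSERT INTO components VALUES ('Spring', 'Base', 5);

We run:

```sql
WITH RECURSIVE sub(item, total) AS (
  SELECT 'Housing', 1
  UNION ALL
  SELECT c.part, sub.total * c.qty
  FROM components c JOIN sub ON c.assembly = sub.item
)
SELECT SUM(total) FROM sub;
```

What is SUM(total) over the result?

57

Base: (Housing, total=1).
Iteration 1: components of {Housing} -> Plate = 1*1 = 1, Widget = 1*2 = 2.
Iteration 2: components of {Plate,Widget} -> Bolt = 1*1 = 1, Frame = 1*4 = 4, Spring = 2*1 = 2.
Iteration 3: components of {Bolt,Frame,Spring} -> Base = 2*5 = 10, Cover = 2*3 = 6.
Iteration 4: components of {Base,Cover} -> Cap = 6*5 = 30.
Iteration 5: no further components; recursion stops.
SUM(total) = 1 + 2 + 1 + 2 + 4 + 1 + 6 + 10 + 30 = 57.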